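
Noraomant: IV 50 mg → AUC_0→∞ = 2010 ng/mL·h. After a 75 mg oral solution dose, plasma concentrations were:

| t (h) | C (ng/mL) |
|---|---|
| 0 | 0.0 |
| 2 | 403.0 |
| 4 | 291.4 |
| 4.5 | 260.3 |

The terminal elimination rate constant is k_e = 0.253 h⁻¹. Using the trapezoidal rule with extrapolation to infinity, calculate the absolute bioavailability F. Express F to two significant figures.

Trapezoidal AUC_0→4.5 (oral solution):
  [0→2]: (0.0+403.0)/2 × 2 = 403.0
  [2→4]: (403.0+291.4)/2 × 2 = 694.4
  [4→4.5]: (291.4+260.3)/2 × 0.5 = 137.925
  Sum = 1235.325 ng/mL·h
Tail: C_last/k_e = 260.3/0.253 = 1028.854
AUC_0→∞ (oral solution) = 1235.325 + 1028.854 = 2264.179 ng/mL·h
F = (AUC_ev/D_ev)/(AUC_iv/D_iv) = (2264.179/75)/(2010/50) = 30.1891/40.2 = 0.7510

F = 0.75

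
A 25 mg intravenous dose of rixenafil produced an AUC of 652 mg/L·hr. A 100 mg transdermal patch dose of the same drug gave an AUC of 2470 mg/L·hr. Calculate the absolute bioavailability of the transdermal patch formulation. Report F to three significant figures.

F = 0.947

F = (AUC_ev / D_ev) / (AUC_iv / D_iv)
  = (2470/100) / (652/25)
  = 24.7 / 26.08 = 0.9471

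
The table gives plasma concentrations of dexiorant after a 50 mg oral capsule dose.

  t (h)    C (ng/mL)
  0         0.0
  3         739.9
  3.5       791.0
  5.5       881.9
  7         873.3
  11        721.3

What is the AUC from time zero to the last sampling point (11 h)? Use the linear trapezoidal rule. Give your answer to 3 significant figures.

AUC = 7670 ng/mL·h

Trapezoidal AUC_0→11:
  [0→3]: (0.0+739.9)/2 × 3 = 1109.85
  [3→3.5]: (739.9+791.0)/2 × 0.5 = 382.725
  [3.5→5.5]: (791.0+881.9)/2 × 2 = 1672.9
  [5.5→7]: (881.9+873.3)/2 × 1.5 = 1316.4
  [7→11]: (873.3+721.3)/2 × 4 = 3189.2
  Sum = 7671.075 ng/mL·h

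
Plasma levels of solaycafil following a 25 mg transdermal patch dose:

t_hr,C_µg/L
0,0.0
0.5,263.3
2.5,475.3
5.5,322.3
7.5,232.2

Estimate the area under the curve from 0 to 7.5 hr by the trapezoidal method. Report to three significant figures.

AUC = 2560 µg/L·hr

Trapezoidal AUC_0→7.5:
  [0→0.5]: (0.0+263.3)/2 × 0.5 = 65.825
  [0.5→2.5]: (263.3+475.3)/2 × 2 = 738.6
  [2.5→5.5]: (475.3+322.3)/2 × 3 = 1196.4
  [5.5→7.5]: (322.3+232.2)/2 × 2 = 554.5
  Sum = 2555.325 µg/L·hr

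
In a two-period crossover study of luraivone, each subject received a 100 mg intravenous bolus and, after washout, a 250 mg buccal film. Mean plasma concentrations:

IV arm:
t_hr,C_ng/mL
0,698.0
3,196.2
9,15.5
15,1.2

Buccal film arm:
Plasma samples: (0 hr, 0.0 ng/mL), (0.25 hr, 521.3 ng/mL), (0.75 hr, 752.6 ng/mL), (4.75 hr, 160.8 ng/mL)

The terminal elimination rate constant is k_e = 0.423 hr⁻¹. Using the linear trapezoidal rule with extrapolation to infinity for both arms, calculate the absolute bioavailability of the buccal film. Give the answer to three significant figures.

F = 0.511

Trapezoidal AUC_0→15 (IV):
  [0→3]: (698.0+196.2)/2 × 3 = 1341.3
  [3→9]: (196.2+15.5)/2 × 6 = 635.1
  [9→15]: (15.5+1.2)/2 × 6 = 50.1
  Sum = 2026.5 ng/mL·hr
IV tail: 1.2/0.423 = 2.837; AUC_iv,0→∞ = 2026.5 + 2.837 = 2029.337 ng/mL·hr
Trapezoidal AUC_0→4.75 (buccal film):
  [0→0.25]: (0.0+521.3)/2 × 0.25 = 65.1625
  [0.25→0.75]: (521.3+752.6)/2 × 0.5 = 318.475
  [0.75→4.75]: (752.6+160.8)/2 × 4 = 1826.8
  Sum = 2210.4375 ng/mL·hr
buccal film tail: 160.8/0.423 = 380.142; AUC_ev,0→∞ = 2210.4375 + 380.142 = 2590.5795 ng/mL·hr
F = (AUC_ev/D_ev)/(AUC_iv/D_iv) = (2590.5795/250)/(2029.337/100) = 10.362318/20.29337 = 0.5106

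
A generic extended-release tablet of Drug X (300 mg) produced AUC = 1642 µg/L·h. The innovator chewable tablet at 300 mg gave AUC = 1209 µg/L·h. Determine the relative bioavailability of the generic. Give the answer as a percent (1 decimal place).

F_rel = (AUC_test/D_test) / (AUC_ref/D_ref)
      = (1642/300) / (1209/300)
      = 5.47333 / 4.03 = 1.3581 = 135.81%

F_rel = 135.8%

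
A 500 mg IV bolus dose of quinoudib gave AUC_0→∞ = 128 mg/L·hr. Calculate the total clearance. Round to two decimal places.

CL = Dose_iv / AUC_0→∞
   = 500 / 128 = 3.90625 L/hr

CL = 3.91 L/hr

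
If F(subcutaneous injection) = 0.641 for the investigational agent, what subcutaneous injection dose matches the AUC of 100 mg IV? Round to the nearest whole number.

D_subcutaneous = 156 mg

For equal systemic exposure: F × D_ev = D_iv
D_ev = D_iv / F = 100 / 0.641 = 156.006 mg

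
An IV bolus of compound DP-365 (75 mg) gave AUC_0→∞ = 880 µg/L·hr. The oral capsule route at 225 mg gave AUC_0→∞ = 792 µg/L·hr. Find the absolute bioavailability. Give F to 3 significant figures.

F = (AUC_ev / D_ev) / (AUC_iv / D_iv)
  = (792/225) / (880/75)
  = 3.52 / 11.7333 = 0.3000

F = 0.300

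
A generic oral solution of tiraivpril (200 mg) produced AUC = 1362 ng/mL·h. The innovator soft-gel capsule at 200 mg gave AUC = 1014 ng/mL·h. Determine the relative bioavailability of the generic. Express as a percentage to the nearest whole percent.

F_rel = (AUC_test/D_test) / (AUC_ref/D_ref)
      = (1362/200) / (1014/200)
      = 6.81 / 5.07 = 1.3432 = 134.32%

F_rel = 134%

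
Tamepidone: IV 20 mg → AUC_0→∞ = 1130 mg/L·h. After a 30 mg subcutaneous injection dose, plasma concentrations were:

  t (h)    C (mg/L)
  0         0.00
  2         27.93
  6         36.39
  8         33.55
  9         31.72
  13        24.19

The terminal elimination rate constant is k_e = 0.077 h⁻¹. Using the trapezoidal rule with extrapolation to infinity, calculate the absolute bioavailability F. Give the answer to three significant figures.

F = 0.404

Trapezoidal AUC_0→13 (subcutaneous injection):
  [0→2]: (0.00+27.93)/2 × 2 = 27.93
  [2→6]: (27.93+36.39)/2 × 4 = 128.64
  [6→8]: (36.39+33.55)/2 × 2 = 69.94
  [8→9]: (33.55+31.72)/2 × 1 = 32.635
  [9→13]: (31.72+24.19)/2 × 4 = 111.82
  Sum = 370.965 mg/L·h
Tail: C_last/k_e = 24.19/0.077 = 314.156
AUC_0→∞ (subcutaneous injection) = 370.965 + 314.156 = 685.121 mg/L·h
F = (AUC_ev/D_ev)/(AUC_iv/D_iv) = (685.121/30)/(1130/20) = 22.8374/56.5 = 0.4042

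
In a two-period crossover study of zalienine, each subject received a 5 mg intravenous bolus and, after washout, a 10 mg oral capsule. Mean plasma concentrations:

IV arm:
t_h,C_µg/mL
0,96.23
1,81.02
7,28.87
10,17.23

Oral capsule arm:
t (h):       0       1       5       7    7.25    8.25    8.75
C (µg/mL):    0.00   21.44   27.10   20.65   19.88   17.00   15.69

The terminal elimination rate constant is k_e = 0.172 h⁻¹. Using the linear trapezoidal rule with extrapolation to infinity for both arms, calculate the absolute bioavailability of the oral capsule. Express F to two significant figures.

F = 0.24

Trapezoidal AUC_0→10 (IV):
  [0→1]: (96.23+81.02)/2 × 1 = 88.625
  [1→7]: (81.02+28.87)/2 × 6 = 329.67
  [7→10]: (28.87+17.23)/2 × 3 = 69.15
  Sum = 487.445 µg/mL·h
IV tail: 17.23/0.172 = 100.174; AUC_iv,0→∞ = 487.445 + 100.174 = 587.619 µg/mL·h
Trapezoidal AUC_0→8.75 (oral capsule):
  [0→1]: (0.00+21.44)/2 × 1 = 10.72
  [1→5]: (21.44+27.10)/2 × 4 = 97.08
  [5→7]: (27.10+20.65)/2 × 2 = 47.75
  [7→7.25]: (20.65+19.88)/2 × 0.25 = 5.06625
  [7.25→8.25]: (19.88+17.00)/2 × 1 = 18.44
  [8.25→8.75]: (17.00+15.69)/2 × 0.5 = 8.1725
  Sum = 187.22875 µg/mL·h
oral capsule tail: 15.69/0.172 = 91.221; AUC_ev,0→∞ = 187.22875 + 91.221 = 278.44975 µg/mL·h
F = (AUC_ev/D_ev)/(AUC_iv/D_iv) = (278.44975/10)/(587.619/5) = 27.844975/117.5238 = 0.2369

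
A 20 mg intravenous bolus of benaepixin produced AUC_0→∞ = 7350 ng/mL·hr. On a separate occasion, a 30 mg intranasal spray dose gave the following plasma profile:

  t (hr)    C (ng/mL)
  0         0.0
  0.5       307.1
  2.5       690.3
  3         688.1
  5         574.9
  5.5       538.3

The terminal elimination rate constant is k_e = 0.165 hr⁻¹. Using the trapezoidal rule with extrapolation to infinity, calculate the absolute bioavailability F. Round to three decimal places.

Trapezoidal AUC_0→5.5 (intranasal spray):
  [0→0.5]: (0.0+307.1)/2 × 0.5 = 76.775
  [0.5→2.5]: (307.1+690.3)/2 × 2 = 997.4
  [2.5→3]: (690.3+688.1)/2 × 0.5 = 344.6
  [3→5]: (688.1+574.9)/2 × 2 = 1263.0
  [5→5.5]: (574.9+538.3)/2 × 0.5 = 278.3
  Sum = 2960.075 ng/mL·hr
Tail: C_last/k_e = 538.3/0.165 = 3262.424
AUC_0→∞ (intranasal spray) = 2960.075 + 3262.424 = 6222.499 ng/mL·hr
F = (AUC_ev/D_ev)/(AUC_iv/D_iv) = (6222.499/30)/(7350/20) = 207.417/367.5 = 0.5644

F = 0.564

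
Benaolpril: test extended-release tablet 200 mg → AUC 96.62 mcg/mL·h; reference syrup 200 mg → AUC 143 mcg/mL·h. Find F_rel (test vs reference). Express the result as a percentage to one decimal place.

F_rel = 67.6%

F_rel = (AUC_test/D_test) / (AUC_ref/D_ref)
      = (96.62/200) / (143/200)
      = 0.4831 / 0.715 = 0.6757 = 67.57%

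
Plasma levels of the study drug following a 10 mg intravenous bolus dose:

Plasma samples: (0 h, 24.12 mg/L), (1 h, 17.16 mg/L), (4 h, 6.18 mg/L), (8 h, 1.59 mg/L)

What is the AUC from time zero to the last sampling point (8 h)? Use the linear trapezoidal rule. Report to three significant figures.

Trapezoidal AUC_0→8:
  [0→1]: (24.12+17.16)/2 × 1 = 20.64
  [1→4]: (17.16+6.18)/2 × 3 = 35.01
  [4→8]: (6.18+1.59)/2 × 4 = 15.54
  Sum = 71.19 mg/L·h

AUC = 71.2 mg/L·h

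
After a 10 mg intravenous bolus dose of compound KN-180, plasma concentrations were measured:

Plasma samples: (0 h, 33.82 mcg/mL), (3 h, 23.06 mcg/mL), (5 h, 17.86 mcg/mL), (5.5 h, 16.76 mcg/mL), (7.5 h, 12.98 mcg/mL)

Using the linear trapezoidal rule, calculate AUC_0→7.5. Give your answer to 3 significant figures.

AUC = 165 mcg/mL·h

Trapezoidal AUC_0→7.5:
  [0→3]: (33.82+23.06)/2 × 3 = 85.32
  [3→5]: (23.06+17.86)/2 × 2 = 40.92
  [5→5.5]: (17.86+16.76)/2 × 0.5 = 8.655
  [5.5→7.5]: (16.76+12.98)/2 × 2 = 29.74
  Sum = 164.635 mcg/mL·h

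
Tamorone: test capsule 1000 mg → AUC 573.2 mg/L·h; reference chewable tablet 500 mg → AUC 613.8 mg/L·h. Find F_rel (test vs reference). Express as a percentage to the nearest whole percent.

F_rel = 47%

F_rel = (AUC_test/D_test) / (AUC_ref/D_ref)
      = (573.2/1000) / (613.8/500)
      = 0.5732 / 1.2276 = 0.4669 = 46.69%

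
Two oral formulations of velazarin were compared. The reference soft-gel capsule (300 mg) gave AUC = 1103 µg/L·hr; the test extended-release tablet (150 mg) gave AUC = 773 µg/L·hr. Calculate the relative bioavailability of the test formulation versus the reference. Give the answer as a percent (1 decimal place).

F_rel = 140.2%

F_rel = (AUC_test/D_test) / (AUC_ref/D_ref)
      = (773/150) / (1103/300)
      = 5.15333 / 3.67667 = 1.4016 = 140.16%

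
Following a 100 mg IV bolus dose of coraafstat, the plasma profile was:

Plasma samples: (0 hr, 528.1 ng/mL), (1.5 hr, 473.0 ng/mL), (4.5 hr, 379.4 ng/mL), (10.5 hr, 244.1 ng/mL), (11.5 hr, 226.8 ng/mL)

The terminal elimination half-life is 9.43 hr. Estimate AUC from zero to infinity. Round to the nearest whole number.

AUC = 7221 ng/mL·hr

Trapezoidal AUC_0→11.5:
  [0→1.5]: (528.1+473.0)/2 × 1.5 = 750.825
  [1.5→4.5]: (473.0+379.4)/2 × 3 = 1278.6
  [4.5→10.5]: (379.4+244.1)/2 × 6 = 1870.5
  [10.5→11.5]: (244.1+226.8)/2 × 1 = 235.45
  Sum = 4135.375 ng/mL·hr
k_e = ln2 / t½ = 0.693147 / 9.43 = 0.0735 hr^-1
Extrapolated tail: C_last / k_e = 226.8 / 0.0735 = 3085.714
AUC_0→∞ = 4135.375 + 3085.714 = 7221.089 ng/mL·hr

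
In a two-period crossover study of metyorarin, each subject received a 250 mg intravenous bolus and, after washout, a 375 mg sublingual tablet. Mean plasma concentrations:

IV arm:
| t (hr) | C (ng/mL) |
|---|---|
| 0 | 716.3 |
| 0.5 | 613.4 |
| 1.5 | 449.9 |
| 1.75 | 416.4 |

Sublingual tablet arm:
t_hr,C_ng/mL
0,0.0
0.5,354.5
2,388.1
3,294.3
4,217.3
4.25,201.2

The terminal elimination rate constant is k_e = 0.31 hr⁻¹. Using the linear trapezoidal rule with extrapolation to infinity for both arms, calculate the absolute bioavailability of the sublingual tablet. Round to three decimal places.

Trapezoidal AUC_0→1.75 (IV):
  [0→0.5]: (716.3+613.4)/2 × 0.5 = 332.425
  [0.5→1.5]: (613.4+449.9)/2 × 1 = 531.65
  [1.5→1.75]: (449.9+416.4)/2 × 0.25 = 108.2875
  Sum = 972.3625 ng/mL·hr
IV tail: 416.4/0.31 = 1343.226; AUC_iv,0→∞ = 972.3625 + 1343.226 = 2315.5885 ng/mL·hr
Trapezoidal AUC_0→4.25 (sublingual tablet):
  [0→0.5]: (0.0+354.5)/2 × 0.5 = 88.625
  [0.5→2]: (354.5+388.1)/2 × 1.5 = 556.95
  [2→3]: (388.1+294.3)/2 × 1 = 341.2
  [3→4]: (294.3+217.3)/2 × 1 = 255.8
  [4→4.25]: (217.3+201.2)/2 × 0.25 = 52.3125
  Sum = 1294.8875 ng/mL·hr
sublingual tablet tail: 201.2/0.31 = 649.032; AUC_ev,0→∞ = 1294.8875 + 649.032 = 1943.9195 ng/mL·hr
F = (AUC_ev/D_ev)/(AUC_iv/D_iv) = (1943.9195/375)/(2315.5885/250) = 5.18379/9.262354 = 0.5597

F = 0.560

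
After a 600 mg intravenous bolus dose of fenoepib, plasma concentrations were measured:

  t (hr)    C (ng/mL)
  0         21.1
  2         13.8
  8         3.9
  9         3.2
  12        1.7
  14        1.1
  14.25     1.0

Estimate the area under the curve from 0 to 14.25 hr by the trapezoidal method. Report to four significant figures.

AUC = 102.0 ng/mL·hr

Trapezoidal AUC_0→14.25:
  [0→2]: (21.1+13.8)/2 × 2 = 34.9
  [2→8]: (13.8+3.9)/2 × 6 = 53.1
  [8→9]: (3.9+3.2)/2 × 1 = 3.55
  [9→12]: (3.2+1.7)/2 × 3 = 7.35
  [12→14]: (1.7+1.1)/2 × 2 = 2.8
  [14→14.25]: (1.1+1.0)/2 × 0.25 = 0.2625
  Sum = 101.9625 ng/mL·hr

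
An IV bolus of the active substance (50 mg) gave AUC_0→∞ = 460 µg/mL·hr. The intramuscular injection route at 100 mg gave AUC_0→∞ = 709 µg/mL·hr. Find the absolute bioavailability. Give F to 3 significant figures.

F = 0.771

F = (AUC_ev / D_ev) / (AUC_iv / D_iv)
  = (709/100) / (460/50)
  = 7.09 / 9.2 = 0.7707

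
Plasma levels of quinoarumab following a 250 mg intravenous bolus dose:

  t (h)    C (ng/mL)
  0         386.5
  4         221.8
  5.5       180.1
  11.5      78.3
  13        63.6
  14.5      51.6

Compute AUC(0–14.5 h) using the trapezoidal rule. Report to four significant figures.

Trapezoidal AUC_0→14.5:
  [0→4]: (386.5+221.8)/2 × 4 = 1216.6
  [4→5.5]: (221.8+180.1)/2 × 1.5 = 301.425
  [5.5→11.5]: (180.1+78.3)/2 × 6 = 775.2
  [11.5→13]: (78.3+63.6)/2 × 1.5 = 106.425
  [13→14.5]: (63.6+51.6)/2 × 1.5 = 86.4
  Sum = 2486.05 ng/mL·h

AUC = 2486 ng/mL·h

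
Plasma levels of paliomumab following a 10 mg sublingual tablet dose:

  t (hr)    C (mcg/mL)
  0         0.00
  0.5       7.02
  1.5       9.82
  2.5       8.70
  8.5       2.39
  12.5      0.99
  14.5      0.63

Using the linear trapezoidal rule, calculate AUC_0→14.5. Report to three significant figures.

Trapezoidal AUC_0→14.5:
  [0→0.5]: (0.00+7.02)/2 × 0.5 = 1.755
  [0.5→1.5]: (7.02+9.82)/2 × 1 = 8.42
  [1.5→2.5]: (9.82+8.70)/2 × 1 = 9.26
  [2.5→8.5]: (8.70+2.39)/2 × 6 = 33.27
  [8.5→12.5]: (2.39+0.99)/2 × 4 = 6.76
  [12.5→14.5]: (0.99+0.63)/2 × 2 = 1.62
  Sum = 61.085 mcg/mL·hr

AUC = 61.1 mcg/mL·hr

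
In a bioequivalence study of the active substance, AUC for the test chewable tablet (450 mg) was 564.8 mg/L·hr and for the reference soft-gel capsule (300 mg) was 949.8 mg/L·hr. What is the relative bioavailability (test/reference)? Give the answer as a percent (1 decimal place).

F_rel = 39.6%

F_rel = (AUC_test/D_test) / (AUC_ref/D_ref)
      = (564.8/450) / (949.8/300)
      = 1.25511 / 3.166 = 0.3964 = 39.64%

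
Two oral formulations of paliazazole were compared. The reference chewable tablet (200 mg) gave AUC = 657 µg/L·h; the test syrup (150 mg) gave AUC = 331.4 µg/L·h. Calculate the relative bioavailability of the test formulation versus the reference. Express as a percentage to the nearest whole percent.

F_rel = (AUC_test/D_test) / (AUC_ref/D_ref)
      = (331.4/150) / (657/200)
      = 2.20933 / 3.285 = 0.6726 = 67.26%

F_rel = 67%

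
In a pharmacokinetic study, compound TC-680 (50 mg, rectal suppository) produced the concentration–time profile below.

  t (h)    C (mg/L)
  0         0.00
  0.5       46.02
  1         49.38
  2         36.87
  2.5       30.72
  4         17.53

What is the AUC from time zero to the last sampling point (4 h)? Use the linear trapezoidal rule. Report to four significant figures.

Trapezoidal AUC_0→4:
  [0→0.5]: (0.00+46.02)/2 × 0.5 = 11.505
  [0.5→1]: (46.02+49.38)/2 × 0.5 = 23.85
  [1→2]: (49.38+36.87)/2 × 1 = 43.125
  [2→2.5]: (36.87+30.72)/2 × 0.5 = 16.8975
  [2.5→4]: (30.72+17.53)/2 × 1.5 = 36.1875
  Sum = 131.565 mg/L·h

AUC = 131.6 mg/L·h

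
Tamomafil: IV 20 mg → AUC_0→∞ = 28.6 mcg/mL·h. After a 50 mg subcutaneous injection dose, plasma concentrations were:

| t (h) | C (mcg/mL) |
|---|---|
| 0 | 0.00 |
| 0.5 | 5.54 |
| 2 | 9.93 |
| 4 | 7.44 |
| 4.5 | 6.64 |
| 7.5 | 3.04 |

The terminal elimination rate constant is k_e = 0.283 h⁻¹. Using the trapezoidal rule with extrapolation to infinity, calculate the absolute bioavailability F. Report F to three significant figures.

Trapezoidal AUC_0→7.5 (subcutaneous injection):
  [0→0.5]: (0.00+5.54)/2 × 0.5 = 1.385
  [0.5→2]: (5.54+9.93)/2 × 1.5 = 11.6025
  [2→4]: (9.93+7.44)/2 × 2 = 17.37
  [4→4.5]: (7.44+6.64)/2 × 0.5 = 3.52
  [4.5→7.5]: (6.64+3.04)/2 × 3 = 14.52
  Sum = 48.3975 mcg/mL·h
Tail: C_last/k_e = 3.04/0.283 = 10.742
AUC_0→∞ (subcutaneous injection) = 48.3975 + 10.742 = 59.1395 mcg/mL·h
F = (AUC_ev/D_ev)/(AUC_iv/D_iv) = (59.1395/50)/(28.6/20) = 1.18279/1.43 = 0.8271

F = 0.827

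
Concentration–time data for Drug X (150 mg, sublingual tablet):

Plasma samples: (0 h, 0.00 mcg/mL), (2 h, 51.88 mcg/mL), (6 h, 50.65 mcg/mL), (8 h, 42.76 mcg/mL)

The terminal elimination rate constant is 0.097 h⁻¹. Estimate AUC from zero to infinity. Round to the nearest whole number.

AUC = 791 mcg/mL·h

Trapezoidal AUC_0→8:
  [0→2]: (0.00+51.88)/2 × 2 = 51.88
  [2→6]: (51.88+50.65)/2 × 4 = 205.06
  [6→8]: (50.65+42.76)/2 × 2 = 93.41
  Sum = 350.35 mcg/mL·h
Extrapolated tail: C_last / k_e = 42.76 / 0.097 = 440.825
AUC_0→∞ = 350.35 + 440.825 = 791.175 mcg/mL·h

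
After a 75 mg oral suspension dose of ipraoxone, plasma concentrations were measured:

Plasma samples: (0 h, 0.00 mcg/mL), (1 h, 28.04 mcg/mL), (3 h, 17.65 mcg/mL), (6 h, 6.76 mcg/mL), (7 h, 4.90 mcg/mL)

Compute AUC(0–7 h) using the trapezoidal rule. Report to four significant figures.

AUC = 102.2 mcg/mL·h

Trapezoidal AUC_0→7:
  [0→1]: (0.00+28.04)/2 × 1 = 14.02
  [1→3]: (28.04+17.65)/2 × 2 = 45.69
  [3→6]: (17.65+6.76)/2 × 3 = 36.615
  [6→7]: (6.76+4.90)/2 × 1 = 5.83
  Sum = 102.155 mcg/mL·h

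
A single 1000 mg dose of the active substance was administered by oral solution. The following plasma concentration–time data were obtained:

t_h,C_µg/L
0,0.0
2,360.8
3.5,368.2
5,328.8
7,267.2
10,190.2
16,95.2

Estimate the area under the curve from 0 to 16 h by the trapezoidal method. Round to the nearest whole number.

Trapezoidal AUC_0→16:
  [0→2]: (0.0+360.8)/2 × 2 = 360.8
  [2→3.5]: (360.8+368.2)/2 × 1.5 = 546.75
  [3.5→5]: (368.2+328.8)/2 × 1.5 = 522.75
  [5→7]: (328.8+267.2)/2 × 2 = 596.0
  [7→10]: (267.2+190.2)/2 × 3 = 686.1
  [10→16]: (190.2+95.2)/2 × 6 = 856.2
  Sum = 3568.6 µg/L·h

AUC = 3569 µg/L·h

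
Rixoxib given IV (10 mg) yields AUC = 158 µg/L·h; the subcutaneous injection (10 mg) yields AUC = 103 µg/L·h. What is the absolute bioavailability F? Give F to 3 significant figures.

F = 0.652

F = (AUC_ev / D_ev) / (AUC_iv / D_iv)
  = (103/10) / (158/10)
  = 10.3 / 15.8 = 0.6519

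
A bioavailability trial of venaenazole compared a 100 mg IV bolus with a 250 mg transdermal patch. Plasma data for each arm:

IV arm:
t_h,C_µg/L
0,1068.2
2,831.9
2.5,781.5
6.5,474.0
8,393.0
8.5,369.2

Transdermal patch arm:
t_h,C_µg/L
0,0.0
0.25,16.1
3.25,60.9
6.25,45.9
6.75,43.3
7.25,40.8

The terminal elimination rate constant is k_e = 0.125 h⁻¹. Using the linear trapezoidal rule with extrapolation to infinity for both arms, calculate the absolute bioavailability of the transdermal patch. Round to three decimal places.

F = 0.030

Trapezoidal AUC_0→8.5 (IV):
  [0→2]: (1068.2+831.9)/2 × 2 = 1900.1
  [2→2.5]: (831.9+781.5)/2 × 0.5 = 403.35
  [2.5→6.5]: (781.5+474.0)/2 × 4 = 2511.0
  [6.5→8]: (474.0+393.0)/2 × 1.5 = 650.25
  [8→8.5]: (393.0+369.2)/2 × 0.5 = 190.55
  Sum = 5655.25 µg/L·h
IV tail: 369.2/0.125 = 2953.600; AUC_iv,0→∞ = 5655.25 + 2953.600 = 8608.85 µg/L·h
Trapezoidal AUC_0→7.25 (transdermal patch):
  [0→0.25]: (0.0+16.1)/2 × 0.25 = 2.0125
  [0.25→3.25]: (16.1+60.9)/2 × 3 = 115.5
  [3.25→6.25]: (60.9+45.9)/2 × 3 = 160.2
  [6.25→6.75]: (45.9+43.3)/2 × 0.5 = 22.3
  [6.75→7.25]: (43.3+40.8)/2 × 0.5 = 21.025
  Sum = 321.0375 µg/L·h
transdermal patch tail: 40.8/0.125 = 326.400; AUC_ev,0→∞ = 321.0375 + 326.400 = 647.4375 µg/L·h
F = (AUC_ev/D_ev)/(AUC_iv/D_iv) = (647.4375/250)/(8608.85/100) = 2.58975/86.0885 = 0.0301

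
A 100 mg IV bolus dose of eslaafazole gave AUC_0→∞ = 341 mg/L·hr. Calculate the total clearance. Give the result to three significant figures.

CL = Dose_iv / AUC_0→∞
   = 100 / 341 = 0.293255 L/hr

CL = 0.293 L/hr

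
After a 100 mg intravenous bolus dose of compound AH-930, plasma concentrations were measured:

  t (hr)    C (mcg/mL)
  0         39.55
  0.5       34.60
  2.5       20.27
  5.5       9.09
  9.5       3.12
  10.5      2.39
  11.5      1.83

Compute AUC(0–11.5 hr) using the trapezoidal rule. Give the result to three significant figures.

AUC = 147 mcg/mL·hr

Trapezoidal AUC_0→11.5:
  [0→0.5]: (39.55+34.60)/2 × 0.5 = 18.5375
  [0.5→2.5]: (34.60+20.27)/2 × 2 = 54.87
  [2.5→5.5]: (20.27+9.09)/2 × 3 = 44.04
  [5.5→9.5]: (9.09+3.12)/2 × 4 = 24.42
  [9.5→10.5]: (3.12+2.39)/2 × 1 = 2.755
  [10.5→11.5]: (2.39+1.83)/2 × 1 = 2.11
  Sum = 146.7325 mcg/mL·hr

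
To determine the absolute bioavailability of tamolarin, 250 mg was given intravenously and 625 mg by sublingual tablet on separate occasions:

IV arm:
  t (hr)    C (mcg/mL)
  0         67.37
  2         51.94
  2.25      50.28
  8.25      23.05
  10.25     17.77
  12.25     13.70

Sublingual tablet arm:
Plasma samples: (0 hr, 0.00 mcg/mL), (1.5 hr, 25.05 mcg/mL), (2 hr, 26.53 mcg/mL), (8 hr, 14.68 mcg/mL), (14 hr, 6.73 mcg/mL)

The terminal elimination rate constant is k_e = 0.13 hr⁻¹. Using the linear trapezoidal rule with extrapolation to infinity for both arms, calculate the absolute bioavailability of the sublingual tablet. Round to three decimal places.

Trapezoidal AUC_0→12.25 (IV):
  [0→2]: (67.37+51.94)/2 × 2 = 119.31
  [2→2.25]: (51.94+50.28)/2 × 0.25 = 12.7775
  [2.25→8.25]: (50.28+23.05)/2 × 6 = 219.99
  [8.25→10.25]: (23.05+17.77)/2 × 2 = 40.82
  [10.25→12.25]: (17.77+13.70)/2 × 2 = 31.47
  Sum = 424.3675 mcg/mL·hr
IV tail: 13.70/0.13 = 105.385; AUC_iv,0→∞ = 424.3675 + 105.385 = 529.7525 mcg/mL·hr
Trapezoidal AUC_0→14 (sublingual tablet):
  [0→1.5]: (0.00+25.05)/2 × 1.5 = 18.7875
  [1.5→2]: (25.05+26.53)/2 × 0.5 = 12.895
  [2→8]: (26.53+14.68)/2 × 6 = 123.63
  [8→14]: (14.68+6.73)/2 × 6 = 64.23
  Sum = 219.5425 mcg/mL·hr
sublingual tablet tail: 6.73/0.13 = 51.769; AUC_ev,0→∞ = 219.5425 + 51.769 = 271.3115 mcg/mL·hr
F = (AUC_ev/D_ev)/(AUC_iv/D_iv) = (271.3115/625)/(529.7525/250) = 0.4340984/2.11901 = 0.2049

F = 0.205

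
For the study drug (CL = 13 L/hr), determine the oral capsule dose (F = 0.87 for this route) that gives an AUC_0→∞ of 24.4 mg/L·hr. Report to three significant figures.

Dose = 365 mg

Dose = CL × AUC_0→∞ / F
     = 13 × 24.4 / 0.87 = 364.598 mg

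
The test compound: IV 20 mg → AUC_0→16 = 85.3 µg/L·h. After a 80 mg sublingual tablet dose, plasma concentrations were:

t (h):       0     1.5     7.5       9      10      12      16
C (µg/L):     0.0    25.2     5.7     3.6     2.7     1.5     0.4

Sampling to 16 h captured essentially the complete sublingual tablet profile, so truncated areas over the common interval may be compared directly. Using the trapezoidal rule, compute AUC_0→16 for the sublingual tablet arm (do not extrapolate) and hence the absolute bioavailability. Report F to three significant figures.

Trapezoidal AUC_0→16 (sublingual tablet):
  [0→1.5]: (0.0+25.2)/2 × 1.5 = 18.9
  [1.5→7.5]: (25.2+5.7)/2 × 6 = 92.7
  [7.5→9]: (5.7+3.6)/2 × 1.5 = 6.975
  [9→10]: (3.6+2.7)/2 × 1 = 3.15
  [10→12]: (2.7+1.5)/2 × 2 = 4.2
  [12→16]: (1.5+0.4)/2 × 4 = 3.8
  Sum = 129.725 µg/L·h
F = (AUC_ev/D_ev)/(AUC_iv/D_iv) = (129.725/80)/(85.3/20) = 1.6215625/4.265 = 0.3802

F = 0.380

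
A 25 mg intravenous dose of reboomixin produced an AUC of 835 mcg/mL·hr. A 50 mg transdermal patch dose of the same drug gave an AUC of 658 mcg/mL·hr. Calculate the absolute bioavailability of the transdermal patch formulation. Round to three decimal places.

F = 0.394

F = (AUC_ev / D_ev) / (AUC_iv / D_iv)
  = (658/50) / (835/25)
  = 13.16 / 33.4 = 0.3940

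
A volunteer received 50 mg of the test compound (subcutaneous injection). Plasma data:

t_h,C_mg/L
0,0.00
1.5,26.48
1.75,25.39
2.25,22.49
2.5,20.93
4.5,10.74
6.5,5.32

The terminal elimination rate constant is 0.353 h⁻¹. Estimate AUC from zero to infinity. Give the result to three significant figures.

AUC = 107 mg/L·h

Trapezoidal AUC_0→6.5:
  [0→1.5]: (0.00+26.48)/2 × 1.5 = 19.86
  [1.5→1.75]: (26.48+25.39)/2 × 0.25 = 6.48375
  [1.75→2.25]: (25.39+22.49)/2 × 0.5 = 11.97
  [2.25→2.5]: (22.49+20.93)/2 × 0.25 = 5.4275
  [2.5→4.5]: (20.93+10.74)/2 × 2 = 31.67
  [4.5→6.5]: (10.74+5.32)/2 × 2 = 16.06
  Sum = 91.47125 mg/L·h
Extrapolated tail: C_last / k_e = 5.32 / 0.353 = 15.071
AUC_0→∞ = 91.47125 + 15.071 = 106.54225 mg/L·h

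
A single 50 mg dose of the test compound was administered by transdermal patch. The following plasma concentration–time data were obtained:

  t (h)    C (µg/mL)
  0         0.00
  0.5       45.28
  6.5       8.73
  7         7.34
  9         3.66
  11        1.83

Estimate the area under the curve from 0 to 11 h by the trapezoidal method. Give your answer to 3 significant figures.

Trapezoidal AUC_0→11:
  [0→0.5]: (0.00+45.28)/2 × 0.5 = 11.32
  [0.5→6.5]: (45.28+8.73)/2 × 6 = 162.03
  [6.5→7]: (8.73+7.34)/2 × 0.5 = 4.0175
  [7→9]: (7.34+3.66)/2 × 2 = 11.0
  [9→11]: (3.66+1.83)/2 × 2 = 5.49
  Sum = 193.8575 µg/mL·h

AUC = 194 µg/mL·h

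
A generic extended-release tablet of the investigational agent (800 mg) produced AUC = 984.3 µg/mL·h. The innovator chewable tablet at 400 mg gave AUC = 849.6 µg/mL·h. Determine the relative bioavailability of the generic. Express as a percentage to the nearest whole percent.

F_rel = (AUC_test/D_test) / (AUC_ref/D_ref)
      = (984.3/800) / (849.6/400)
      = 1.230375 / 2.124 = 0.5793 = 57.93%

F_rel = 58%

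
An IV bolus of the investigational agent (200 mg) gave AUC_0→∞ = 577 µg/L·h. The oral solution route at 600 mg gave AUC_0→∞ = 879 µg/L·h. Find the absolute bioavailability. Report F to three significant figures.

F = (AUC_ev / D_ev) / (AUC_iv / D_iv)
  = (879/600) / (577/200)
  = 1.465 / 2.885 = 0.5078

F = 0.508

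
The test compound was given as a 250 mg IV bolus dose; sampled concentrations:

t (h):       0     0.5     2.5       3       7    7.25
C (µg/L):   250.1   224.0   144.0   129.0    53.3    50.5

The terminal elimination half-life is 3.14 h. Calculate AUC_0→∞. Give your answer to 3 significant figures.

Trapezoidal AUC_0→7.25:
  [0→0.5]: (250.1+224.0)/2 × 0.5 = 118.525
  [0.5→2.5]: (224.0+144.0)/2 × 2 = 368.0
  [2.5→3]: (144.0+129.0)/2 × 0.5 = 68.25
  [3→7]: (129.0+53.3)/2 × 4 = 364.6
  [7→7.25]: (53.3+50.5)/2 × 0.25 = 12.975
  Sum = 932.35 µg/L·h
k_e = ln2 / t½ = 0.693147 / 3.14 = 0.2207 h^-1
Extrapolated tail: C_last / k_e = 50.5 / 0.2207 = 228.817
AUC_0→∞ = 932.35 + 228.817 = 1161.167 µg/L·h

AUC = 1160 µg/L·h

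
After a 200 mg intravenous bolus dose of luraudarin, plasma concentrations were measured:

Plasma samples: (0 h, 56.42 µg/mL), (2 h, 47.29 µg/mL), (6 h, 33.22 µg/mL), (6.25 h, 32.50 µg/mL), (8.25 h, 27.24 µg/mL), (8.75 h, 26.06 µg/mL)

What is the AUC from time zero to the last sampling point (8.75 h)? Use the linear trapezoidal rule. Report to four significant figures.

Trapezoidal AUC_0→8.75:
  [0→2]: (56.42+47.29)/2 × 2 = 103.71
  [2→6]: (47.29+33.22)/2 × 4 = 161.02
  [6→6.25]: (33.22+32.50)/2 × 0.25 = 8.215
  [6.25→8.25]: (32.50+27.24)/2 × 2 = 59.74
  [8.25→8.75]: (27.24+26.06)/2 × 0.5 = 13.325
  Sum = 346.01 µg/mL·h

AUC = 346.0 µg/mL·h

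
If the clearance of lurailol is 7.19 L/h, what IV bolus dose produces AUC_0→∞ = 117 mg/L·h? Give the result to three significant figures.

Dose_iv = CL × AUC_0→∞
     = 7.19 × 117 = 841.23 mg

Dose = 841 mg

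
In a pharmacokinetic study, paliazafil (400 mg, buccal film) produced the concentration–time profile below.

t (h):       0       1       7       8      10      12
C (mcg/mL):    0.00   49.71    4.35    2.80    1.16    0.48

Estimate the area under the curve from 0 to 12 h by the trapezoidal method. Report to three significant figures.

AUC = 196 mcg/mL·h

Trapezoidal AUC_0→12:
  [0→1]: (0.00+49.71)/2 × 1 = 24.855
  [1→7]: (49.71+4.35)/2 × 6 = 162.18
  [7→8]: (4.35+2.80)/2 × 1 = 3.575
  [8→10]: (2.80+1.16)/2 × 2 = 3.96
  [10→12]: (1.16+0.48)/2 × 2 = 1.64
  Sum = 196.21 mcg/mL·h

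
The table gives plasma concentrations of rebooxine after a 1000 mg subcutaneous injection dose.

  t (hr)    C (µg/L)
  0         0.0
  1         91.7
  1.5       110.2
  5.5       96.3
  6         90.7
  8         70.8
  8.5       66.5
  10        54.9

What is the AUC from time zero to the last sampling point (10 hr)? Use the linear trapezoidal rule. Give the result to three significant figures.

AUC = 843 µg/L·hr

Trapezoidal AUC_0→10:
  [0→1]: (0.0+91.7)/2 × 1 = 45.85
  [1→1.5]: (91.7+110.2)/2 × 0.5 = 50.475
  [1.5→5.5]: (110.2+96.3)/2 × 4 = 413.0
  [5.5→6]: (96.3+90.7)/2 × 0.5 = 46.75
  [6→8]: (90.7+70.8)/2 × 2 = 161.5
  [8→8.5]: (70.8+66.5)/2 × 0.5 = 34.325
  [8.5→10]: (66.5+54.9)/2 × 1.5 = 91.05
  Sum = 842.95 µg/L·hr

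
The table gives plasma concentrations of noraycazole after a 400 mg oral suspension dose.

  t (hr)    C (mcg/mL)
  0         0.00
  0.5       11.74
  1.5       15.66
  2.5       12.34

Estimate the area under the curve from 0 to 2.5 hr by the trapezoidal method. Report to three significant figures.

Trapezoidal AUC_0→2.5:
  [0→0.5]: (0.00+11.74)/2 × 0.5 = 2.935
  [0.5→1.5]: (11.74+15.66)/2 × 1 = 13.7
  [1.5→2.5]: (15.66+12.34)/2 × 1 = 14.0
  Sum = 30.635 mcg/mL·hr

AUC = 30.6 mcg/mL·hr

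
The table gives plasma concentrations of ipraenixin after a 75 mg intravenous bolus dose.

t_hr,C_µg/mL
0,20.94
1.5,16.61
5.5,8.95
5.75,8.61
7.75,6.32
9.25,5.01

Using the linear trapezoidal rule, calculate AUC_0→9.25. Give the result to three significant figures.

AUC = 105 µg/mL·hr

Trapezoidal AUC_0→9.25:
  [0→1.5]: (20.94+16.61)/2 × 1.5 = 28.1625
  [1.5→5.5]: (16.61+8.95)/2 × 4 = 51.12
  [5.5→5.75]: (8.95+8.61)/2 × 0.25 = 2.195
  [5.75→7.75]: (8.61+6.32)/2 × 2 = 14.93
  [7.75→9.25]: (6.32+5.01)/2 × 1.5 = 8.4975
  Sum = 104.905 µg/mL·hr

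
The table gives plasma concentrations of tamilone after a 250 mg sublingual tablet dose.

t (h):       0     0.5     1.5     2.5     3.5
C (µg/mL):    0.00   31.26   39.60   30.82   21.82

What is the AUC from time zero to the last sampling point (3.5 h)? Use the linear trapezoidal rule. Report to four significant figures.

Trapezoidal AUC_0→3.5:
  [0→0.5]: (0.00+31.26)/2 × 0.5 = 7.815
  [0.5→1.5]: (31.26+39.60)/2 × 1 = 35.43
  [1.5→2.5]: (39.60+30.82)/2 × 1 = 35.21
  [2.5→3.5]: (30.82+21.82)/2 × 1 = 26.32
  Sum = 104.775 µg/mL·h

AUC = 104.8 µg/mL·h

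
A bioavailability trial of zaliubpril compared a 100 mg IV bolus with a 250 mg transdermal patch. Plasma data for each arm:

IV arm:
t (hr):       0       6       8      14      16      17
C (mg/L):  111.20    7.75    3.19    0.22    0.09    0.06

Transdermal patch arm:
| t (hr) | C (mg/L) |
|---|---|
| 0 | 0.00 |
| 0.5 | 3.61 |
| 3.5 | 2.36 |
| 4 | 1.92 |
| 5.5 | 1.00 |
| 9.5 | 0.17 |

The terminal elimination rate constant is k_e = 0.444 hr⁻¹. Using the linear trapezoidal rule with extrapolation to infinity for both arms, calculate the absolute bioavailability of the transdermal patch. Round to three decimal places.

F = 0.017

Trapezoidal AUC_0→17 (IV):
  [0→6]: (111.20+7.75)/2 × 6 = 356.85
  [6→8]: (7.75+3.19)/2 × 2 = 10.94
  [8→14]: (3.19+0.22)/2 × 6 = 10.23
  [14→16]: (0.22+0.09)/2 × 2 = 0.31
  [16→17]: (0.09+0.06)/2 × 1 = 0.075
  Sum = 378.405 mg/L·hr
IV tail: 0.06/0.444 = 0.135; AUC_iv,0→∞ = 378.405 + 0.135 = 378.54 mg/L·hr
Trapezoidal AUC_0→9.5 (transdermal patch):
  [0→0.5]: (0.00+3.61)/2 × 0.5 = 0.9025
  [0.5→3.5]: (3.61+2.36)/2 × 3 = 8.955
  [3.5→4]: (2.36+1.92)/2 × 0.5 = 1.07
  [4→5.5]: (1.92+1.00)/2 × 1.5 = 2.19
  [5.5→9.5]: (1.00+0.17)/2 × 4 = 2.34
  Sum = 15.4575 mg/L·hr
transdermal patch tail: 0.17/0.444 = 0.383; AUC_ev,0→∞ = 15.4575 + 0.383 = 15.8405 mg/L·hr
F = (AUC_ev/D_ev)/(AUC_iv/D_iv) = (15.8405/250)/(378.54/100) = 0.063362/3.7854 = 0.0167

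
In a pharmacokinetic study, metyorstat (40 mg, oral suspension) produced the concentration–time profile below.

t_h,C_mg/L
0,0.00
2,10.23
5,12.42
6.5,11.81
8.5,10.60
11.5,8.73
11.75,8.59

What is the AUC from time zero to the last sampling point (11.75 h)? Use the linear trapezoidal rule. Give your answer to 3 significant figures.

Trapezoidal AUC_0→11.75:
  [0→2]: (0.00+10.23)/2 × 2 = 10.23
  [2→5]: (10.23+12.42)/2 × 3 = 33.975
  [5→6.5]: (12.42+11.81)/2 × 1.5 = 18.1725
  [6.5→8.5]: (11.81+10.60)/2 × 2 = 22.41
  [8.5→11.5]: (10.60+8.73)/2 × 3 = 28.995
  [11.5→11.75]: (8.73+8.59)/2 × 0.25 = 2.165
  Sum = 115.9475 mg/L·h

AUC = 116 mg/L·h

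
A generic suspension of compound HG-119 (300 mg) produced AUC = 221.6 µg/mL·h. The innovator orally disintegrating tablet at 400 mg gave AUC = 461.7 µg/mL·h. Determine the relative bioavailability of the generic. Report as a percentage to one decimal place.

F_rel = (AUC_test/D_test) / (AUC_ref/D_ref)
      = (221.6/300) / (461.7/400)
      = 0.738667 / 1.15425 = 0.6400 = 64.00%

F_rel = 64.0%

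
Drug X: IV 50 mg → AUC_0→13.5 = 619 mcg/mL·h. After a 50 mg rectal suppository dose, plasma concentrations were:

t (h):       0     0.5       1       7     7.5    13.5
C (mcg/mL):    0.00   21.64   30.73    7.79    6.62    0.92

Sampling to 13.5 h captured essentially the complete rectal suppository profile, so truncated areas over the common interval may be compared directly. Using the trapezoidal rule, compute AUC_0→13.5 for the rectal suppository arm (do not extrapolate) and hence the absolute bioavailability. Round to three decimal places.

F = 0.259

Trapezoidal AUC_0→13.5 (rectal suppository):
  [0→0.5]: (0.00+21.64)/2 × 0.5 = 5.41
  [0.5→1]: (21.64+30.73)/2 × 0.5 = 13.0925
  [1→7]: (30.73+7.79)/2 × 6 = 115.56
  [7→7.5]: (7.79+6.62)/2 × 0.5 = 3.6025
  [7.5→13.5]: (6.62+0.92)/2 × 6 = 22.62
  Sum = 160.285 mcg/mL·h
F = (AUC_ev/D_ev)/(AUC_iv/D_iv) = (160.285/50)/(619/50) = 3.2057/12.38 = 0.2589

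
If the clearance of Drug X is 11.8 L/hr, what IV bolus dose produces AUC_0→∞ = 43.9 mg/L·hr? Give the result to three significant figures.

Dose_iv = CL × AUC_0→∞
     = 11.8 × 43.9 = 518.02 mg

Dose = 518 mg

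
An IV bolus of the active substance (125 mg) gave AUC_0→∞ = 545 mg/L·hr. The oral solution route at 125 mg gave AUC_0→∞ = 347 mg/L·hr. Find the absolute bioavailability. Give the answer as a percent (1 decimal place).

F = (AUC_ev / D_ev) / (AUC_iv / D_iv)
  = (347/125) / (545/125)
  = 2.776 / 4.36 = 0.6367
  = 63.67%

F = 63.7%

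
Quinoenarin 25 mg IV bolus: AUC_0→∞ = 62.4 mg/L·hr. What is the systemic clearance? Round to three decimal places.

CL = 0.401 L/hr

CL = Dose_iv / AUC_0→∞
   = 25 / 62.4 = 0.400641 L/hr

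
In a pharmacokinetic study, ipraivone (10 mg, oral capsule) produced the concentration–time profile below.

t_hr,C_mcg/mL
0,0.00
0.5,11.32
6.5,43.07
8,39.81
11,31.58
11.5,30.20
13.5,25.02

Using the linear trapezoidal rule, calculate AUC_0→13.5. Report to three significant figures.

Trapezoidal AUC_0→13.5:
  [0→0.5]: (0.00+11.32)/2 × 0.5 = 2.83
  [0.5→6.5]: (11.32+43.07)/2 × 6 = 163.17
  [6.5→8]: (43.07+39.81)/2 × 1.5 = 62.16
  [8→11]: (39.81+31.58)/2 × 3 = 107.085
  [11→11.5]: (31.58+30.20)/2 × 0.5 = 15.445
  [11.5→13.5]: (30.20+25.02)/2 × 2 = 55.22
  Sum = 405.91 mcg/mL·hr

AUC = 406 mcg/mL·hr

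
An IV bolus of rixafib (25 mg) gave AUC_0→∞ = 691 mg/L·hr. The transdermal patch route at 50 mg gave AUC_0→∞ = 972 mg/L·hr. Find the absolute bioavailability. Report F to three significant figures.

F = 0.703

F = (AUC_ev / D_ev) / (AUC_iv / D_iv)
  = (972/50) / (691/25)
  = 19.44 / 27.64 = 0.7033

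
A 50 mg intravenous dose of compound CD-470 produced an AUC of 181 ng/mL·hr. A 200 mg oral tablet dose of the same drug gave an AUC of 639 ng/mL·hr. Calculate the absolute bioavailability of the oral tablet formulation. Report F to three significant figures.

F = (AUC_ev / D_ev) / (AUC_iv / D_iv)
  = (639/200) / (181/50)
  = 3.195 / 3.62 = 0.8826

F = 0.883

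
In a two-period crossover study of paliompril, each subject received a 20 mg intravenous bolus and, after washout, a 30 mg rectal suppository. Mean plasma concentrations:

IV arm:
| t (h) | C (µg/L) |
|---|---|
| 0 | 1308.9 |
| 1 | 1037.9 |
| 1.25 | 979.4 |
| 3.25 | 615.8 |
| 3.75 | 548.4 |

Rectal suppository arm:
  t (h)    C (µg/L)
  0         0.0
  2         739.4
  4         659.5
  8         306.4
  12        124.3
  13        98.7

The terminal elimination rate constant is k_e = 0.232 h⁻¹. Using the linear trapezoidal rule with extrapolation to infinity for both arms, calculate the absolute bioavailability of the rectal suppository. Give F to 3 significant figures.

Trapezoidal AUC_0→3.75 (IV):
  [0→1]: (1308.9+1037.9)/2 × 1 = 1173.4
  [1→1.25]: (1037.9+979.4)/2 × 0.25 = 252.1625
  [1.25→3.25]: (979.4+615.8)/2 × 2 = 1595.2
  [3.25→3.75]: (615.8+548.4)/2 × 0.5 = 291.05
  Sum = 3311.8125 µg/L·h
IV tail: 548.4/0.232 = 2363.793; AUC_iv,0→∞ = 3311.8125 + 2363.793 = 5675.6055 µg/L·h
Trapezoidal AUC_0→13 (rectal suppository):
  [0→2]: (0.0+739.4)/2 × 2 = 739.4
  [2→4]: (739.4+659.5)/2 × 2 = 1398.9
  [4→8]: (659.5+306.4)/2 × 4 = 1931.8
  [8→12]: (306.4+124.3)/2 × 4 = 861.4
  [12→13]: (124.3+98.7)/2 × 1 = 111.5
  Sum = 5043.0 µg/L·h
rectal suppository tail: 98.7/0.232 = 425.431; AUC_ev,0→∞ = 5043.0 + 425.431 = 5468.431 µg/L·h
F = (AUC_ev/D_ev)/(AUC_iv/D_iv) = (5468.431/30)/(5675.6055/20) = 182.281/283.78 = 0.6423

F = 0.642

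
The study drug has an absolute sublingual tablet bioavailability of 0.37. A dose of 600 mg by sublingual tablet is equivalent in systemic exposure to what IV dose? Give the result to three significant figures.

D_iv = 222 mg

Systemic exposure from an extravascular dose = F × D_ev, so the equivalent IV dose is F × D_ev.
D_iv = F × D_ev = 0.37 × 600 = 222 mg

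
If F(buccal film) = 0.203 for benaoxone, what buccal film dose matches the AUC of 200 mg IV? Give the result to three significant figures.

For equal systemic exposure: F × D_ev = D_iv
D_ev = D_iv / F = 200 / 0.203 = 985.222 mg

D_buccal = 985 mg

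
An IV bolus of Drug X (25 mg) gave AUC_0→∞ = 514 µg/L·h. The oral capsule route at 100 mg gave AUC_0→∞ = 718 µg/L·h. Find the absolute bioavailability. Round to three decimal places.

F = (AUC_ev / D_ev) / (AUC_iv / D_iv)
  = (718/100) / (514/25)
  = 7.18 / 20.56 = 0.3492

F = 0.349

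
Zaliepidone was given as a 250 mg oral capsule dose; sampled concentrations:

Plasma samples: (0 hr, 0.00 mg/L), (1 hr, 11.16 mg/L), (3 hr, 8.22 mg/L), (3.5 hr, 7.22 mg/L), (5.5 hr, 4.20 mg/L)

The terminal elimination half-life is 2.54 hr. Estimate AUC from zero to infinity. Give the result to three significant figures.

AUC = 55.6 mg/L·hr

Trapezoidal AUC_0→5.5:
  [0→1]: (0.00+11.16)/2 × 1 = 5.58
  [1→3]: (11.16+8.22)/2 × 2 = 19.38
  [3→3.5]: (8.22+7.22)/2 × 0.5 = 3.86
  [3.5→5.5]: (7.22+4.20)/2 × 2 = 11.42
  Sum = 40.24 mg/L·hr
k_e = ln2 / t½ = 0.693147 / 2.54 = 0.2729 hr^-1
Extrapolated tail: C_last / k_e = 4.20 / 0.2729 = 15.390
AUC_0→∞ = 40.24 + 15.390 = 55.63 mg/L·hr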